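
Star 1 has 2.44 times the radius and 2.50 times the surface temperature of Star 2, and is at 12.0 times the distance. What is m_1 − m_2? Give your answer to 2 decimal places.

L_1/L_2 = (2.44)²(2.50)⁴ = 232.6.
F_1/F_2 = (L_1/L_2)/(d_1/d_2)² = 232.6/144.0 = 1.615.
m_1 − m_2 = −2.5 log₁₀(1.615) = -0.52.

-0.52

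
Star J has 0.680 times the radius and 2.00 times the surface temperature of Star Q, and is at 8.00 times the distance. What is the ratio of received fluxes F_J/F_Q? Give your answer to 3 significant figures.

L_J/L_Q = (R_J/R_Q)²(T_J/T_Q)⁴ = (0.680)² × (2.00)⁴ = 7.398.
F_J/F_Q = (L_J/L_Q)/(d_J/d_Q)² = 7.398 / (8.00)² = 0.1156.

0.116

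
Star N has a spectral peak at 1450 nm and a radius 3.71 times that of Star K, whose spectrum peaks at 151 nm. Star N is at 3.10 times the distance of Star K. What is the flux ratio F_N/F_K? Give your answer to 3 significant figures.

Wien's law: T_N/T_K = λ_K/λ_N = 151/1450 = 0.1041.
L_N/L_K = (R_N/R_K)²(T_N/T_K)⁴ = (3.71)²(0.1041)⁴ = 0.001619.
F_N/F_K = (L_N/L_K)/(d_N/d_K)² = 0.001619/(3.10)² = 1.684×10^-4.

1.68×10^-4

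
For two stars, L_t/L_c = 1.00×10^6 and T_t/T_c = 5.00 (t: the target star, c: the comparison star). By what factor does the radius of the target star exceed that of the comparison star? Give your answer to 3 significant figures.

L ∝ R²T⁴ gives R ∝ √L / T², so
R_t/R_c = √(1.00×10^6) / (5.00)² = 1000 / 25.00 = 40.00.

40.0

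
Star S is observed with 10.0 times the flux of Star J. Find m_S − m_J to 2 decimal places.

m_S − m_J = −2.5 log₁₀(F_S/F_J) = −2.5 log₁₀(10.0) = −2.5 × (1.000) = -2.500.

-2.50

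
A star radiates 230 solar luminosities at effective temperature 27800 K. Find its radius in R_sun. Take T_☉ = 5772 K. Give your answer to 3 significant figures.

0.654 R_sun

R/R_☉ = √(L/L_☉) / (T/T_☉)² = √(230) / (4.816)²
       = 15.17 / 23.20 = 0.6538.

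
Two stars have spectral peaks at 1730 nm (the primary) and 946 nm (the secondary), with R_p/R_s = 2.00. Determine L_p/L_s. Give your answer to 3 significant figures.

0.358

Wien's law gives T ∝ 1/λ_max, so T_p/T_s = λ_s/λ_p = 946/1730 = 0.5468.
Then L ∝ R²T⁴ gives L_p/L_s = (2.00)² × (0.5468)⁴ = 4.000 × 0.08941 = 0.3576.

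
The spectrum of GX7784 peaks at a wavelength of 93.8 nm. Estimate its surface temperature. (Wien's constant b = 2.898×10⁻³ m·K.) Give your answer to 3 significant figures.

3.09×10^4 K

T = b/λ_max = 2.898×10⁻³ / (93.8×10⁻⁹) = 3.090×10^4 K.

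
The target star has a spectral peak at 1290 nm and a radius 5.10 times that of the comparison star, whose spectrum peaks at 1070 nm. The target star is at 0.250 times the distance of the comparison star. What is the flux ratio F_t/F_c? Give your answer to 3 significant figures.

197

Wien's law: T_t/T_c = λ_c/λ_t = 1070/1290 = 0.8295.
L_t/L_c = (R_t/R_c)²(T_t/T_c)⁴ = (5.10)²(0.8295)⁴ = 12.31.
F_t/F_c = (L_t/L_c)/(d_t/d_c)² = 12.31/(0.250)² = 197.0.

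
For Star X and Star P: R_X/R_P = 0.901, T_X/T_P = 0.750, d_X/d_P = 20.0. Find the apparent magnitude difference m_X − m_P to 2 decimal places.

L_X/L_P = (0.901)²(0.750)⁴ = 0.2569.
F_X/F_P = (L_X/L_P)/(d_X/d_P)² = 0.2569/400.0 = 6.421×10^-4.
m_X − m_P = −2.5 log₁₀(6.421×10^-4) = 7.98.

7.98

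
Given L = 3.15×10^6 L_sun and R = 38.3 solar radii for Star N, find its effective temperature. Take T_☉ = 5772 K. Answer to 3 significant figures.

T/T_☉ = (L/L_☉)^(1/4) / (R/R_☉)^(1/2)
T = 5772 × (3.15×10^6)^(1/4) / √(38.3) = 5772 × 42.13 / 6.189 = 3.929×10^4 K.

3.93×10^4 K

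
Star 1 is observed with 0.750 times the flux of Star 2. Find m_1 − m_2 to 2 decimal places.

m_1 − m_2 = −2.5 log₁₀(F_1/F_2) = −2.5 log₁₀(0.750) = −2.5 × (-0.125) = 0.312.

0.31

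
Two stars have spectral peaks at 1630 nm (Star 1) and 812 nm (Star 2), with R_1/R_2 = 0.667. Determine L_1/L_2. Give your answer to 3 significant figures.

0.0274

Wien's law gives T ∝ 1/λ_max, so T_1/T_2 = λ_2/λ_1 = 812/1630 = 0.4982.
Then L ∝ R²T⁴ gives L_1/L_2 = (0.667)² × (0.4982)⁴ = 0.4449 × 0.06158 = 0.02740.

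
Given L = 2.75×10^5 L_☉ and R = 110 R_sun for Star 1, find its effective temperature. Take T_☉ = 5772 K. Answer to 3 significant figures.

T/T_☉ = (L/L_☉)^(1/4) / (R/R_☉)^(1/2)
T = 5772 × (2.75×10^5)^(1/4) / √(110) = 5772 × 22.90 / 10.49 = 1.260×10^4 K.

1.26×10^4 K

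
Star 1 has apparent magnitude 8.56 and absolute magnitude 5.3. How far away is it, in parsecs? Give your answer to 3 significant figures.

m − M = 5 log₁₀(d/10 pc)
8.56 − (5.3) = 3.26 = 5 log₁₀(d/10)
d = 10 × 10^(3.26/5) = 10 × 10^0.652 = 44.87 pc.

44.9 pc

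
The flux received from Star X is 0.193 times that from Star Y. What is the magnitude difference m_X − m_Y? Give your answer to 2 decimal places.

m_X − m_Y = −2.5 log₁₀(F_X/F_Y) = −2.5 log₁₀(0.193) = −2.5 × (-0.714) = 1.786.

1.79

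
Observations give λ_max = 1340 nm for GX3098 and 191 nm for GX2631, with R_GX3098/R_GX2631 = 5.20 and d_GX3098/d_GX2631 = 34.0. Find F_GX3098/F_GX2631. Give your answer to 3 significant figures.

Wien's law: T_GX3098/T_GX2631 = λ_GX2631/λ_GX3098 = 191/1340 = 0.1425.
L_GX3098/L_GX2631 = (R_GX3098/R_GX2631)²(T_GX3098/T_GX2631)⁴ = (5.20)²(0.1425)⁴ = 0.01116.
F_GX3098/F_GX2631 = (L_GX3098/L_GX2631)/(d_GX3098/d_GX2631)² = 0.01116/(34.0)² = 9.655×10^-6.

9.66×10^-6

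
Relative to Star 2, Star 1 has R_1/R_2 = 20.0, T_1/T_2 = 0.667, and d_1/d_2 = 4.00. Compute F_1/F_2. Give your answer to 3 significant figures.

L_1/L_2 = (R_1/R_2)²(T_1/T_2)⁴ = (20.0)² × (0.667)⁴ = 79.17.
F_1/F_2 = (L_1/L_2)/(d_1/d_2)² = 79.17 / (4.00)² = 4.948.

4.95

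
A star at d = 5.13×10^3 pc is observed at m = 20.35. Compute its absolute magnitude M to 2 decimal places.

6.80

M = m − 5 log₁₀(d/10 pc) = 20.35 − 5 log₁₀(5.13×10^3/10)
  = 20.35 − 5 × 2.710 = 20.35 − 13.55 = 6.80.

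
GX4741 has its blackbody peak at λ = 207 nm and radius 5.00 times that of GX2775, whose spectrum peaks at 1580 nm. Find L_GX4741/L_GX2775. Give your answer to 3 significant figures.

8.49×10^4

Wien's law gives T ∝ 1/λ_max, so T_GX4741/T_GX2775 = λ_GX2775/λ_GX4741 = 1580/207 = 7.633.
Then L ∝ R²T⁴ gives L_GX4741/L_GX2775 = (5.00)² × (7.633)⁴ = 25.00 × 3394 = 8.486×10^4.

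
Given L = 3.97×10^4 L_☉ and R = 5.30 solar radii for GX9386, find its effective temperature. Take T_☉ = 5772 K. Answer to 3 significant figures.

T/T_☉ = (L/L_☉)^(1/4) / (R/R_☉)^(1/2)
T = 5772 × (3.97×10^4)^(1/4) / √(5.30) = 5772 × 14.12 / 2.302 = 3.539×10^4 K.

3.54×10^4 K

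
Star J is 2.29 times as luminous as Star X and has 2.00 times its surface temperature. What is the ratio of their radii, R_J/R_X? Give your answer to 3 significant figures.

L ∝ R²T⁴ gives R ∝ √L / T², so
R_J/R_X = √(2.29) / (2.00)² = 1.513 / 4.000 = 0.3783.

0.378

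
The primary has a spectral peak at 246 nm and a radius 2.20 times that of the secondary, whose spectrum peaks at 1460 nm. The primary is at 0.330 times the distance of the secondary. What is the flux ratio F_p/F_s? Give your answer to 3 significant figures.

Wien's law: T_p/T_s = λ_s/λ_p = 1460/246 = 5.935.
L_p/L_s = (R_p/R_s)²(T_p/T_s)⁴ = (2.20)²(5.935)⁴ = 6005.
F_p/F_s = (L_p/L_s)/(d_p/d_s)² = 6005/(0.330)² = 5.514×10^4.

5.51×10^4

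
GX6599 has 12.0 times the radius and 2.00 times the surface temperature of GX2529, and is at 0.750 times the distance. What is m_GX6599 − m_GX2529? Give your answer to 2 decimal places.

L_GX6599/L_GX2529 = (12.0)²(2.00)⁴ = 2304.
F_GX6599/F_GX2529 = (L_GX6599/L_GX2529)/(d_GX6599/d_GX2529)² = 2304/0.5625 = 4096.
m_GX6599 − m_GX2529 = −2.5 log₁₀(4096) = -9.03.

-9.03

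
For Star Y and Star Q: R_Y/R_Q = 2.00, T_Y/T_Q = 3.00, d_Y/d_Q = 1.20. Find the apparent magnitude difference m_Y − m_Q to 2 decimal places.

-5.88

L_Y/L_Q = (2.00)²(3.00)⁴ = 324.0.
F_Y/F_Q = (L_Y/L_Q)/(d_Y/d_Q)² = 324.0/1.440 = 225.0.
m_Y − m_Q = −2.5 log₁₀(225.0) = -5.88.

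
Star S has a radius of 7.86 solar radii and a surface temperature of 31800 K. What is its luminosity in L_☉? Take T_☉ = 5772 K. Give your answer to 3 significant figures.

L/L_☉ = (R/R_☉)² (T/T_☉)⁴ = (7.86)² × (31800/5772)⁴
       = 61.78 × (5.509)⁴ = 61.78 × 921.3 = 5.692×10^4.

5.69×10^4 L_☉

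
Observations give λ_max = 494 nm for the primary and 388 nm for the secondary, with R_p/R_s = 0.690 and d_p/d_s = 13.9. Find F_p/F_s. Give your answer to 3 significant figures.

9.38×10^-4

Wien's law: T_p/T_s = λ_s/λ_p = 388/494 = 0.7854.
L_p/L_s = (R_p/R_s)²(T_p/T_s)⁴ = (0.690)²(0.7854)⁴ = 0.1812.
F_p/F_s = (L_p/L_s)/(d_p/d_s)² = 0.1812/(13.9)² = 9.378×10^-4.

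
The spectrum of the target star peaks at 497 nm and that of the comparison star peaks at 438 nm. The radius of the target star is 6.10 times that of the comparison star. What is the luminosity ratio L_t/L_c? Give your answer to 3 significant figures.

22.4

Wien's law gives T ∝ 1/λ_max, so T_t/T_c = λ_c/λ_t = 438/497 = 0.8813.
Then L ∝ R²T⁴ gives L_t/L_c = (6.10)² × (0.8813)⁴ = 37.21 × 0.6032 = 22.45.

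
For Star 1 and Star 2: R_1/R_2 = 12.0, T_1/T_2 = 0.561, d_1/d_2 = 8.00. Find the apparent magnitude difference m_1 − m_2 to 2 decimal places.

1.63

L_1/L_2 = (12.0)²(0.561)⁴ = 14.26.
F_1/F_2 = (L_1/L_2)/(d_1/d_2)² = 14.26/64.00 = 0.2229.
m_1 − m_2 = −2.5 log₁₀(0.2229) = 1.63.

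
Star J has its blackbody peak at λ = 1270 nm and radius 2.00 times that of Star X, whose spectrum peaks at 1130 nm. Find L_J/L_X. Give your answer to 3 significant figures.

2.51

Wien's law gives T ∝ 1/λ_max, so T_J/T_X = λ_X/λ_J = 1130/1270 = 0.8898.
Then L ∝ R²T⁴ gives L_J/L_X = (2.00)² × (0.8898)⁴ = 4.000 × 0.6268 = 2.507.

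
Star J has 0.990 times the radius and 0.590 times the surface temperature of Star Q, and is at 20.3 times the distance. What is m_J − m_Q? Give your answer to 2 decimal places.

8.85

L_J/L_Q = (0.990)²(0.590)⁴ = 0.1188.
F_J/F_Q = (L_J/L_Q)/(d_J/d_Q)² = 0.1188/412.1 = 2.882×10^-4.
m_J − m_Q = −2.5 log₁₀(2.882×10^-4) = 8.85.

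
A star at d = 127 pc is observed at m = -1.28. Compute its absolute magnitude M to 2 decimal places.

M = m − 5 log₁₀(d/10 pc) = -1.28 − 5 log₁₀(127/10)
  = -1.28 − 5 × 1.104 = -1.28 − 5.52 = -6.80.

-6.80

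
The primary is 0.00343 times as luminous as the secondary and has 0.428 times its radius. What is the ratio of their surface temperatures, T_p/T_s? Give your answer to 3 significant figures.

0.370

L ∝ R²T⁴ gives T ∝ (L/R²)^(1/4), so
T_p/T_s = (0.00343 / 0.428²)^(1/4) = (0.01872)^(1/4) = 0.3699.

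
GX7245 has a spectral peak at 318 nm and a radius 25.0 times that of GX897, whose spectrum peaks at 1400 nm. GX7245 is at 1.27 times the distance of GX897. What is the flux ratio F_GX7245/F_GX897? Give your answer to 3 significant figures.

1.46×10^5

Wien's law: T_GX7245/T_GX897 = λ_GX897/λ_GX7245 = 1400/318 = 4.403.
L_GX7245/L_GX897 = (R_GX7245/R_GX897)²(T_GX7245/T_GX897)⁴ = (25.0)²(4.403)⁴ = 2.348×10^5.
F_GX7245/F_GX897 = (L_GX7245/L_GX897)/(d_GX7245/d_GX897)² = 2.348×10^5/(1.27)² = 1.456×10^5.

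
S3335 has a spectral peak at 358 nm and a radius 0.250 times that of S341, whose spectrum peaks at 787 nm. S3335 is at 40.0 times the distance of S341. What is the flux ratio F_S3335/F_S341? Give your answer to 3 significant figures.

9.12×10^-4

Wien's law: T_S3335/T_S341 = λ_S341/λ_S3335 = 787/358 = 2.198.
L_S3335/L_S341 = (R_S3335/R_S341)²(T_S3335/T_S341)⁴ = (0.250)²(2.198)⁴ = 1.460.
F_S3335/F_S341 = (L_S3335/L_S341)/(d_S3335/d_S341)² = 1.460/(40.0)² = 9.123×10^-4.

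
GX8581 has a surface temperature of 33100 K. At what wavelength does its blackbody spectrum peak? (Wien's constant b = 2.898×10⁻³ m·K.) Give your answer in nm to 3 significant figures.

λ_max = b/T = 2.898×10⁻³ / 33100 = 8.76×10^-8 m = 87.55 nm.

87.6 nm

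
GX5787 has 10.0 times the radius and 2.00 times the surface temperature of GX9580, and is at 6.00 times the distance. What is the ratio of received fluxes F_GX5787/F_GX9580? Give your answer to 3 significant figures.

44.4

L_GX5787/L_GX9580 = (R_GX5787/R_GX9580)²(T_GX5787/T_GX9580)⁴ = (10.0)² × (2.00)⁴ = 1600.
F_GX5787/F_GX9580 = (L_GX5787/L_GX9580)/(d_GX5787/d_GX9580)² = 1600 / (6.00)² = 44.44.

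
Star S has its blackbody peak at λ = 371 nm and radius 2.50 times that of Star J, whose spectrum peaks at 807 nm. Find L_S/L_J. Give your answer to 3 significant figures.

140

Wien's law gives T ∝ 1/λ_max, so T_S/T_J = λ_J/λ_S = 807/371 = 2.175.
Then L ∝ R²T⁴ gives L_S/L_J = (2.50)² × (2.175)⁴ = 6.250 × 22.39 = 139.9.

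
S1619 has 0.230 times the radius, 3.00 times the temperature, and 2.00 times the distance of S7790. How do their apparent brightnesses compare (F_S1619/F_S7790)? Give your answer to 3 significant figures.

1.07

L_S1619/L_S7790 = (R_S1619/R_S7790)²(T_S1619/T_S7790)⁴ = (0.230)² × (3.00)⁴ = 4.285.
F_S1619/F_S7790 = (L_S1619/L_S7790)/(d_S1619/d_S7790)² = 4.285 / (2.00)² = 1.071.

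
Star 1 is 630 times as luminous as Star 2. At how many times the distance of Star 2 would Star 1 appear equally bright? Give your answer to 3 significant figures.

Equal flux requires L_1/d_1² = L_2/d_2², so d_1/d_2 = √(L_1/L_2)
= √(630) = 25.10.

25.1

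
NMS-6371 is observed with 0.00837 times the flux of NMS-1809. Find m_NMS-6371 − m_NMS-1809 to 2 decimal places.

m_NMS-6371 − m_NMS-1809 = −2.5 log₁₀(F_NMS-6371/F_NMS-1809) = −2.5 log₁₀(0.00837) = −2.5 × (-2.077) = 5.193.

5.19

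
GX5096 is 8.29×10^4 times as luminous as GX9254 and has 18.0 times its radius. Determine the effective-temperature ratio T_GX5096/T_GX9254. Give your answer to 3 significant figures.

L ∝ R²T⁴ gives T ∝ (L/R²)^(1/4), so
T_GX5096/T_GX9254 = (8.29×10^4 / 18.0²)^(1/4) = (255.9)^(1/4) = 3.999.

4.00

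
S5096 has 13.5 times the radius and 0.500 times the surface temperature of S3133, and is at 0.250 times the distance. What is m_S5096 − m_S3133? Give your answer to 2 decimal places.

-5.65

L_S5096/L_S3133 = (13.5)²(0.500)⁴ = 11.39.
F_S5096/F_S3133 = (L_S5096/L_S3133)/(d_S5096/d_S3133)² = 11.39/0.06250 = 182.2.
m_S5096 − m_S3133 = −2.5 log₁₀(182.2) = -5.65.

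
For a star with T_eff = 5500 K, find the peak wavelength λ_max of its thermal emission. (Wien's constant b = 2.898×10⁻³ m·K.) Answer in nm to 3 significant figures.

527 nm

λ_max = b/T = 2.898×10⁻³ / 5500 = 5.27×10^-7 m = 526.9 nm.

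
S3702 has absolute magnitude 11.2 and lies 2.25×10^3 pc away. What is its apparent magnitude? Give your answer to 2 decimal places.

m = M + 5 log₁₀(d/10 pc) = 11.2 + 5 log₁₀(2.25×10^3/10)
  = 11.2 + 5 × 2.352 = 11.2 + 11.76 = 22.96.

22.96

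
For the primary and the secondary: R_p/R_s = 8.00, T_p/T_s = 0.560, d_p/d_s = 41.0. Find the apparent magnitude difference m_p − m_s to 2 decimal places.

L_p/L_s = (8.00)²(0.560)⁴ = 6.294.
F_p/F_s = (L_p/L_s)/(d_p/d_s)² = 6.294/1681 = 0.003744.
m_p − m_s = −2.5 log₁₀(0.003744) = 6.07.

6.07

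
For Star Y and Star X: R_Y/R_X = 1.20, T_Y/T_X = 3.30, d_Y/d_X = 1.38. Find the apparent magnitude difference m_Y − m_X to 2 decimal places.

-4.88

L_Y/L_X = (1.20)²(3.30)⁴ = 170.8.
F_Y/F_X = (L_Y/L_X)/(d_Y/d_X)² = 170.8/1.904 = 89.67.
m_Y − m_X = −2.5 log₁₀(89.67) = -4.88.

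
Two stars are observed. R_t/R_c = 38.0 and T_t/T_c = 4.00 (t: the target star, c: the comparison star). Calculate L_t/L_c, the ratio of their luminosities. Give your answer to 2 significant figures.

From the Stefan–Boltzmann law, L ∝ R²T⁴, so
L_t/L_c = (R_t/R_c)² (T_t/T_c)⁴ = (38.0)² × (4.00)⁴ = 1444 × 256.0 = 3.697×10^5.

3.7×10^5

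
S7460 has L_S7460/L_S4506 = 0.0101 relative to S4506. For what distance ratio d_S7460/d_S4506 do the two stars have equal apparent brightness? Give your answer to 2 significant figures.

0.10

Equal flux requires L_S7460/d_S7460² = L_S4506/d_S4506², so d_S7460/d_S4506 = √(L_S7460/L_S4506)
= √(0.0101) = 0.1005.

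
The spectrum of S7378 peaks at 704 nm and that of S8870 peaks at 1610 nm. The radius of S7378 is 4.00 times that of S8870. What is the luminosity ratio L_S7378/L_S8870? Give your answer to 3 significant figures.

Wien's law gives T ∝ 1/λ_max, so T_S7378/T_S8870 = λ_S8870/λ_S7378 = 1610/704 = 2.287.
Then L ∝ R²T⁴ gives L_S7378/L_S8870 = (4.00)² × (2.287)⁴ = 16.00 × 27.35 = 437.7.

438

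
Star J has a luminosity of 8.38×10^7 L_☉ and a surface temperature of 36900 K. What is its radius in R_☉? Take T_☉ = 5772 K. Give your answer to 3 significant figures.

224 R_☉

R/R_☉ = √(L/L_☉) / (T/T_☉)² = √(8.38×10^7) / (6.393)²
       = 9154 / 40.87 = 224.0.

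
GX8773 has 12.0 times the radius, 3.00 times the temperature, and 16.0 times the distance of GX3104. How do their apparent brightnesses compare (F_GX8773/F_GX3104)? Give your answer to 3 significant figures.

L_GX8773/L_GX3104 = (R_GX8773/R_GX3104)²(T_GX8773/T_GX3104)⁴ = (12.0)² × (3.00)⁴ = 1.166×10^4.
F_GX8773/F_GX3104 = (L_GX8773/L_GX3104)/(d_GX8773/d_GX3104)² = 1.166×10^4 / (16.0)² = 45.56.

45.6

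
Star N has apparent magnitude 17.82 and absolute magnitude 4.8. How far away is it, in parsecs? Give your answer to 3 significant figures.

4.02×10^3 pc

m − M = 5 log₁₀(d/10 pc)
17.82 − (4.8) = 13.02 = 5 log₁₀(d/10)
d = 10 × 10^(13.02/5) = 10 × 10^2.604 = 4018 pc.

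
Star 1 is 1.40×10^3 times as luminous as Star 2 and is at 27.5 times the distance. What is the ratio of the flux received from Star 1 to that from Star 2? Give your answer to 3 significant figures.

1.85

F = L/(4πd²), so F_1/F_2 = (L_1/L_2) / (d_1/d_2)²
= 1.40×10^3 / (27.5)² = 1.40×10^3 / 756.2 = 1.851.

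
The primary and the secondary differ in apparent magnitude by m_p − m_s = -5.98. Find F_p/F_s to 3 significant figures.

F_p/F_s = 10^(−(m_p − m_s)/2.5) = 10^(5.98/2.5) = 10^2.392 = 246.6.

247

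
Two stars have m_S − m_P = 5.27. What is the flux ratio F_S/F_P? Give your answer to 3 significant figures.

F_S/F_P = 10^(−(m_S − m_P)/2.5) = 10^(-5.27/2.5) = 10^-2.108 = 0.007798.

0.00780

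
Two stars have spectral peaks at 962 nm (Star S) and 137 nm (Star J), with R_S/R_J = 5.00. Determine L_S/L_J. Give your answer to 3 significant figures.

Wien's law gives T ∝ 1/λ_max, so T_S/T_J = λ_J/λ_S = 137/962 = 0.1424.
Then L ∝ R²T⁴ gives L_S/L_J = (5.00)² × (0.1424)⁴ = 25.00 × 4.113×10^-4 = 0.01028.

0.0103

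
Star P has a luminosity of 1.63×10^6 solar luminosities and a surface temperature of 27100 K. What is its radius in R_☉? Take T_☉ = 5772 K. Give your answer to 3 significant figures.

R/R_☉ = √(L/L_☉) / (T/T_☉)² = √(1.63×10^6) / (4.695)²
       = 1277 / 22.04 = 57.92.

57.9 R_☉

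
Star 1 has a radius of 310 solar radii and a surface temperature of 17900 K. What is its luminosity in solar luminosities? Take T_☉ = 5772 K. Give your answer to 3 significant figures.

8.89×10^6 solar luminosities

L/L_☉ = (R/R_☉)² (T/T_☉)⁴ = (310)² × (17900/5772)⁴
       = 9.610×10^4 × (3.101)⁴ = 9.610×10^4 × 92.49 = 8.889×10^6.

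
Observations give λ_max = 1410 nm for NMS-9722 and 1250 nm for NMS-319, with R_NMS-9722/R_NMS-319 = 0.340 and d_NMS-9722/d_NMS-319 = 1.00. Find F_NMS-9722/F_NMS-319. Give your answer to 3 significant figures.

Wien's law: T_NMS-9722/T_NMS-319 = λ_NMS-319/λ_NMS-9722 = 1250/1410 = 0.8865.
L_NMS-9722/L_NMS-319 = (R_NMS-9722/R_NMS-319)²(T_NMS-9722/T_NMS-319)⁴ = (0.340)²(0.8865)⁴ = 0.07140.
F_NMS-9722/F_NMS-319 = (L_NMS-9722/L_NMS-319)/(d_NMS-9722/d_NMS-319)² = 0.07140/(1.00)² = 0.07140.

0.0714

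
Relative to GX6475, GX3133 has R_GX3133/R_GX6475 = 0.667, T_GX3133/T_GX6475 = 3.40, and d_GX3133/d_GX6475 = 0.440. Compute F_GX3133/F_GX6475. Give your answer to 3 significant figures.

307

L_GX3133/L_GX6475 = (R_GX3133/R_GX6475)²(T_GX3133/T_GX6475)⁴ = (0.667)² × (3.40)⁴ = 59.45.
F_GX3133/F_GX6475 = (L_GX3133/L_GX6475)/(d_GX3133/d_GX6475)² = 59.45 / (0.440)² = 307.1.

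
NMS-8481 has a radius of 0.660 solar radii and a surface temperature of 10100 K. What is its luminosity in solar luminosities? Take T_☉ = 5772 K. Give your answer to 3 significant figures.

L/L_☉ = (R/R_☉)² (T/T_☉)⁴ = (0.660)² × (10100/5772)⁴
       = 0.4356 × (1.750)⁴ = 0.4356 × 9.375 = 4.084.

4.08 solar luminosities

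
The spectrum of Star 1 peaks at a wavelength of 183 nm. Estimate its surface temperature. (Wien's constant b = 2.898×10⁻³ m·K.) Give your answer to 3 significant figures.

1.58×10^4 K

T = b/λ_max = 2.898×10⁻³ / (183×10⁻⁹) = 1.584×10^4 K.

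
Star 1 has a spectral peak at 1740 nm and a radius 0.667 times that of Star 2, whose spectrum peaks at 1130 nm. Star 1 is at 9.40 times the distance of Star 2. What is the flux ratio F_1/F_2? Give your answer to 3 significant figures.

Wien's law: T_1/T_2 = λ_2/λ_1 = 1130/1740 = 0.6494.
L_1/L_2 = (R_1/R_2)²(T_1/T_2)⁴ = (0.667)²(0.6494)⁴ = 0.07913.
F_1/F_2 = (L_1/L_2)/(d_1/d_2)² = 0.07913/(9.40)² = 8.956×10^-4.

8.96×10^-4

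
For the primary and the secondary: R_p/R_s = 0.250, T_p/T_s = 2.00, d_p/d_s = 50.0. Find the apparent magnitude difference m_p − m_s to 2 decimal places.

L_p/L_s = (0.250)²(2.00)⁴ = 1.000.
F_p/F_s = (L_p/L_s)/(d_p/d_s)² = 1.000/2500 = 4.000×10^-4.
m_p − m_s = −2.5 log₁₀(4.000×10^-4) = 8.49.

8.49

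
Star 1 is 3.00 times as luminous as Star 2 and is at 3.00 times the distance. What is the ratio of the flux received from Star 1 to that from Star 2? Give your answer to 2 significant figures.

0.33

F = L/(4πd²), so F_1/F_2 = (L_1/L_2) / (d_1/d_2)²
= 3.00 / (3.00)² = 3.00 / 9.000 = 0.3333.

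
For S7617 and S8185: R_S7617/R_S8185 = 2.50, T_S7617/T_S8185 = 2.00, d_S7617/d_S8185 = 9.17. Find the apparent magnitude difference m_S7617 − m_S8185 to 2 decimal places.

-0.19

L_S7617/L_S8185 = (2.50)²(2.00)⁴ = 100.0.
F_S7617/F_S8185 = (L_S7617/L_S8185)/(d_S7617/d_S8185)² = 100.0/84.09 = 1.189.
m_S7617 − m_S8185 = −2.5 log₁₀(1.189) = -0.19.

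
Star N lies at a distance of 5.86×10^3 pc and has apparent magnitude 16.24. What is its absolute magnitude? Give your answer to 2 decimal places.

2.40

M = m − 5 log₁₀(d/10 pc) = 16.24 − 5 log₁₀(5.86×10^3/10)
  = 16.24 − 5 × 2.768 = 16.24 − 13.84 = 2.40.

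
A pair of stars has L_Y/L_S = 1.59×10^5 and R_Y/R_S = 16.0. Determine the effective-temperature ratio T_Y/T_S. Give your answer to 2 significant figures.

L ∝ R²T⁴ gives T ∝ (L/R²)^(1/4), so
T_Y/T_S = (1.59×10^5 / 16.0²)^(1/4) = (621.1)^(1/4) = 4.992.

5.0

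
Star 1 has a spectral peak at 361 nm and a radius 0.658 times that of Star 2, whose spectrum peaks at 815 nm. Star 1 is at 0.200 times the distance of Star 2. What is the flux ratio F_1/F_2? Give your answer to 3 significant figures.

Wien's law: T_1/T_2 = λ_2/λ_1 = 815/361 = 2.258.
L_1/L_2 = (R_1/R_2)²(T_1/T_2)⁴ = (0.658)²(2.258)⁴ = 11.25.
F_1/F_2 = (L_1/L_2)/(d_1/d_2)² = 11.25/(0.200)² = 281.2.

281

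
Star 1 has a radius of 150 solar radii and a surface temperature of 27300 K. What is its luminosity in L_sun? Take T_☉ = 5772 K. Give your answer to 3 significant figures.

1.13×10^7 L_sun

L/L_☉ = (R/R_☉)² (T/T_☉)⁴ = (150)² × (27300/5772)⁴
       = 2.250×10^4 × (4.730)⁴ = 2.250×10^4 × 500.4 = 1.126×10^7.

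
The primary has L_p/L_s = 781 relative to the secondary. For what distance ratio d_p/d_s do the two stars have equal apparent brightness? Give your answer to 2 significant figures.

28

Equal flux requires L_p/d_p² = L_s/d_s², so d_p/d_s = √(L_p/L_s)
= √(781) = 27.95.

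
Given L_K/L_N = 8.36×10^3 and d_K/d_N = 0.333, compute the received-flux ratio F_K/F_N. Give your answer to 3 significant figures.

7.54×10^4

F = L/(4πd²), so F_K/F_N = (L_K/L_N) / (d_K/d_N)²
= 8.36×10^3 / (0.333)² = 8.36×10^3 / 0.1109 = 7.539×10^4.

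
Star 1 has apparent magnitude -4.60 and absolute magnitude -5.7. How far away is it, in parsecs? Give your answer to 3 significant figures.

m − M = 5 log₁₀(d/10 pc)
-4.60 − (-5.7) = 1.10 = 5 log₁₀(d/10)
d = 10 × 10^(1.10/5) = 10 × 10^0.220 = 16.60 pc.

16.6 pc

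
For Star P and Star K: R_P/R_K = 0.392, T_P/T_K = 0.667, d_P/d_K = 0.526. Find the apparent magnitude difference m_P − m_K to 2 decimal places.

L_P/L_K = (0.392)²(0.667)⁴ = 0.03041.
F_P/F_K = (L_P/L_K)/(d_P/d_K)² = 0.03041/0.2767 = 0.1099.
m_P − m_K = −2.5 log₁₀(0.1099) = 2.40.

2.40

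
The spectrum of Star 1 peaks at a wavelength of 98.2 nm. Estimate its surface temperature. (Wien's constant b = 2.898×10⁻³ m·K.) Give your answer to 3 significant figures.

2.95×10^4 K

T = b/λ_max = 2.898×10⁻³ / (98.2×10⁻⁹) = 2.951×10^4 K.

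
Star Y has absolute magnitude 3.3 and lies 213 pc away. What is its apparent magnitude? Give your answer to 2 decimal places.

9.94

m = M + 5 log₁₀(d/10 pc) = 3.3 + 5 log₁₀(213/10)
  = 3.3 + 5 × 1.328 = 3.3 + 6.64 = 9.94.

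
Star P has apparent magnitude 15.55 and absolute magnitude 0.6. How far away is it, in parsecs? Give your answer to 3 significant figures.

m − M = 5 log₁₀(d/10 pc)
15.55 − (0.6) = 14.95 = 5 log₁₀(d/10)
d = 10 × 10^(14.95/5) = 10 × 10^2.990 = 9772 pc.

9.77×10^3 pc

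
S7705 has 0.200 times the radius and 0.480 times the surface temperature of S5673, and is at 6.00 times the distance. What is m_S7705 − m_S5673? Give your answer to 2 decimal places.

L_S7705/L_S5673 = (0.200)²(0.480)⁴ = 0.002123.
F_S7705/F_S5673 = (L_S7705/L_S5673)/(d_S7705/d_S5673)² = 0.002123/36.00 = 5.898×10^-5.
m_S7705 − m_S5673 = −2.5 log₁₀(5.898×10^-5) = 10.57.

10.57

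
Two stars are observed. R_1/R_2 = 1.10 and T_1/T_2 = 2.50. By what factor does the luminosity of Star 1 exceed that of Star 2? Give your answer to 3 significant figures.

47.3

From the Stefan–Boltzmann law, L ∝ R²T⁴, so
L_1/L_2 = (R_1/R_2)² (T_1/T_2)⁴ = (1.10)² × (2.50)⁴ = 1.210 × 39.06 = 47.27.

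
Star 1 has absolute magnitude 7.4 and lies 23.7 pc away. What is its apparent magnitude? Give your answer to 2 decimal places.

m = M + 5 log₁₀(d/10 pc) = 7.4 + 5 log₁₀(23.7/10)
  = 7.4 + 5 × 0.375 = 7.4 + 1.87 = 9.27.

9.27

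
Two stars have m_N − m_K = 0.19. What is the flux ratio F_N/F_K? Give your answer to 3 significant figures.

F_N/F_K = 10^(−(m_N − m_K)/2.5) = 10^(-0.19/2.5) = 10^-0.076 = 0.8395.

0.839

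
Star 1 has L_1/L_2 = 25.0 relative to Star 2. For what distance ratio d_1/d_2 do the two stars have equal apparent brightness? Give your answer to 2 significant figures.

5.0

Equal flux requires L_1/d_1² = L_2/d_2², so d_1/d_2 = √(L_1/L_2)
= √(25.0) = 5.000.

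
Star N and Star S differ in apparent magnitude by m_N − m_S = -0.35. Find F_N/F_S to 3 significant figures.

1.38

F_N/F_S = 10^(−(m_N − m_S)/2.5) = 10^(0.35/2.5) = 10^0.140 = 1.380.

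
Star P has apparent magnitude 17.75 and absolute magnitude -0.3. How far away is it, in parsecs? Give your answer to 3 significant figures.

4.07×10^4 pc

m − M = 5 log₁₀(d/10 pc)
17.75 − (-0.3) = 18.05 = 5 log₁₀(d/10)
d = 10 × 10^(18.05/5) = 10 × 10^3.610 = 4.074×10^4 pc.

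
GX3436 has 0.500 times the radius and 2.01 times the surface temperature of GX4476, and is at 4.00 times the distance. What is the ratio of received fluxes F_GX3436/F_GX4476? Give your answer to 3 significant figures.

L_GX3436/L_GX4476 = (R_GX3436/R_GX4476)²(T_GX3436/T_GX4476)⁴ = (0.500)² × (2.01)⁴ = 4.081.
F_GX3436/F_GX4476 = (L_GX3436/L_GX4476)/(d_GX3436/d_GX4476)² = 4.081 / (4.00)² = 0.2550.

0.255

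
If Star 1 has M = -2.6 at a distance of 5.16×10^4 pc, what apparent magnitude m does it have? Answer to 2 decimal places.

m = M + 5 log₁₀(d/10 pc) = -2.6 + 5 log₁₀(5.16×10^4/10)
  = -2.6 + 5 × 3.713 = -2.6 + 18.56 = 15.96.

15.96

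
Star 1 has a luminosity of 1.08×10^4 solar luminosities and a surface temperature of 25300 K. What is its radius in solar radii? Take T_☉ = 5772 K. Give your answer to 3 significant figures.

R/R_☉ = √(L/L_☉) / (T/T_☉)² = √(1.08×10^4) / (4.383)²
       = 103.9 / 19.21 = 5.409.

5.41 solar radii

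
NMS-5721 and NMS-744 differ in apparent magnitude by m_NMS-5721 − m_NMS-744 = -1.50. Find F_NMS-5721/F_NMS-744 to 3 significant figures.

3.98

F_NMS-5721/F_NMS-744 = 10^(−(m_NMS-5721 − m_NMS-744)/2.5) = 10^(1.50/2.5) = 10^0.600 = 3.981.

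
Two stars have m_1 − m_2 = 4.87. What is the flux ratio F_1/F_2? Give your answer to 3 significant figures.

0.0113

F_1/F_2 = 10^(−(m_1 − m_2)/2.5) = 10^(-4.87/2.5) = 10^-1.948 = 0.01127.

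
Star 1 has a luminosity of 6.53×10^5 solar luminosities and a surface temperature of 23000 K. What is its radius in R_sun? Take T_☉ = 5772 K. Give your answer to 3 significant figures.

50.9 R_sun

R/R_☉ = √(L/L_☉) / (T/T_☉)² = √(6.53×10^5) / (3.985)²
       = 808.1 / 15.88 = 50.89.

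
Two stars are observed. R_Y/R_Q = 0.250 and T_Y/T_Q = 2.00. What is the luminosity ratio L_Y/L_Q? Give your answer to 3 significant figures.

1.00

From the Stefan–Boltzmann law, L ∝ R²T⁴, so
L_Y/L_Q = (R_Y/R_Q)² (T_Y/T_Q)⁴ = (0.250)² × (2.00)⁴ = 0.06250 × 16.00 = 1.000.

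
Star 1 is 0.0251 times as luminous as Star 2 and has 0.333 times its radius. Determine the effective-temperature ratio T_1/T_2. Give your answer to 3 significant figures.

0.690

L ∝ R²T⁴ gives T ∝ (L/R²)^(1/4), so
T_1/T_2 = (0.0251 / 0.333²)^(1/4) = (0.2264)^(1/4) = 0.6898.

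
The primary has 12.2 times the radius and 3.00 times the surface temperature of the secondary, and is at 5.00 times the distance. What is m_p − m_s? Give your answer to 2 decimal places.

L_p/L_s = (12.2)²(3.00)⁴ = 1.206×10^4.
F_p/F_s = (L_p/L_s)/(d_p/d_s)² = 1.206×10^4/25.00 = 482.2.
m_p − m_s = −2.5 log₁₀(482.2) = -6.71.

-6.71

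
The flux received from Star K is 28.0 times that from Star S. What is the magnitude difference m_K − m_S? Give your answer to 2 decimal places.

m_K − m_S = −2.5 log₁₀(F_K/F_S) = −2.5 log₁₀(28.0) = −2.5 × (1.447) = -3.618.

-3.62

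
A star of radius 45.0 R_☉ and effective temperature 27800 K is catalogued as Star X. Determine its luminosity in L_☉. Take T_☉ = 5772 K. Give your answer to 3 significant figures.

1.09×10^6 L_☉

L/L_☉ = (R/R_☉)² (T/T_☉)⁴ = (45.0)² × (27800/5772)⁴
       = 2025 × (4.816)⁴ = 2025 × 538.1 = 1.090×10^6.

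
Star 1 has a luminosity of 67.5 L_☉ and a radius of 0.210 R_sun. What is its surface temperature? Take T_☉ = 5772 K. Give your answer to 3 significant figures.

T/T_☉ = (L/L_☉)^(1/4) / (R/R_☉)^(1/2)
T = 5772 × (67.5)^(1/4) / √(0.210) = 5772 × 2.866 / 0.4583 = 3.610×10^4 K.

3.61×10^4 K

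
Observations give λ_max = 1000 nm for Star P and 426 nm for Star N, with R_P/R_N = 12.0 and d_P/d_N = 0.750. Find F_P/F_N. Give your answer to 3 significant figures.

Wien's law: T_P/T_N = λ_N/λ_P = 426/1000 = 0.4260.
L_P/L_N = (R_P/R_N)²(T_P/T_N)⁴ = (12.0)²(0.4260)⁴ = 4.742.
F_P/F_N = (L_P/L_N)/(d_P/d_N)² = 4.742/(0.750)² = 8.431.

8.43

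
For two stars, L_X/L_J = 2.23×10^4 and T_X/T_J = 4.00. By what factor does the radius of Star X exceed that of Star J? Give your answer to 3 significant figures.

L ∝ R²T⁴ gives R ∝ √L / T², so
R_X/R_J = √(2.23×10^4) / (4.00)² = 149.3 / 16.00 = 9.333.

9.33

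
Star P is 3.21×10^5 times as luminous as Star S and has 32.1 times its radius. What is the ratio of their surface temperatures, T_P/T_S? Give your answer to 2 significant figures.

4.2

L ∝ R²T⁴ gives T ∝ (L/R²)^(1/4), so
T_P/T_S = (3.21×10^5 / 32.1²)^(1/4) = (311.5)^(1/4) = 4.201.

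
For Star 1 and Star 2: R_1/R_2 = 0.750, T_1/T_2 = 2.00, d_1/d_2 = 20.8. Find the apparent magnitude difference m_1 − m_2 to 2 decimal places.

L_1/L_2 = (0.750)²(2.00)⁴ = 9.000.
F_1/F_2 = (L_1/L_2)/(d_1/d_2)² = 9.000/432.6 = 0.02080.
m_1 − m_2 = −2.5 log₁₀(0.02080) = 4.20.

4.20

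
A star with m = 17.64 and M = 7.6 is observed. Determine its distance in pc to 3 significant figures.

1.02×10^3 pc

m − M = 5 log₁₀(d/10 pc)
17.64 − (7.6) = 10.04 = 5 log₁₀(d/10)
d = 10 × 10^(10.04/5) = 10 × 10^2.008 = 1019 pc.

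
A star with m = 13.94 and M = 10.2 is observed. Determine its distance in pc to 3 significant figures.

56.0 pc

m − M = 5 log₁₀(d/10 pc)
13.94 − (10.2) = 3.74 = 5 log₁₀(d/10)
d = 10 × 10^(3.74/5) = 10 × 10^0.748 = 55.98 pc.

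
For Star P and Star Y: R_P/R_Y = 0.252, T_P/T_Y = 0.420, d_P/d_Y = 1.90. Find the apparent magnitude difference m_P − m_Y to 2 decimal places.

8.15

L_P/L_Y = (0.252)²(0.420)⁴ = 0.001976.
F_P/F_Y = (L_P/L_Y)/(d_P/d_Y)² = 0.001976/3.610 = 5.474×10^-4.
m_P − m_Y = −2.5 log₁₀(5.474×10^-4) = 8.15.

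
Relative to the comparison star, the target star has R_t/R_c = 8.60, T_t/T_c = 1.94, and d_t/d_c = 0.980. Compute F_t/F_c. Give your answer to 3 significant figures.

L_t/L_c = (R_t/R_c)²(T_t/T_c)⁴ = (8.60)² × (1.94)⁴ = 1048.
F_t/F_c = (L_t/L_c)/(d_t/d_c)² = 1048 / (0.980)² = 1091.

1.09×10^3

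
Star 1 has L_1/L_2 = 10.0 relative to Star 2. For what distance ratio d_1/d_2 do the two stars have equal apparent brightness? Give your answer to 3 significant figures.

Equal flux requires L_1/d_1² = L_2/d_2², so d_1/d_2 = √(L_1/L_2)
= √(10.0) = 3.162.

3.16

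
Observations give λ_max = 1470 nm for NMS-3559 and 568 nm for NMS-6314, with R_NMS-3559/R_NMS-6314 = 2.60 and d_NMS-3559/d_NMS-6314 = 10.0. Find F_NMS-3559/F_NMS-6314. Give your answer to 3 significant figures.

0.00151

Wien's law: T_NMS-3559/T_NMS-6314 = λ_NMS-6314/λ_NMS-3559 = 568/1470 = 0.3864.
L_NMS-3559/L_NMS-6314 = (R_NMS-3559/R_NMS-6314)²(T_NMS-3559/T_NMS-6314)⁴ = (2.60)²(0.3864)⁴ = 0.1507.
F_NMS-3559/F_NMS-6314 = (L_NMS-3559/L_NMS-6314)/(d_NMS-3559/d_NMS-6314)² = 0.1507/(10.0)² = 0.001507.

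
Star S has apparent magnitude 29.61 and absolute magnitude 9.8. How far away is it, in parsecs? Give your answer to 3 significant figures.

m − M = 5 log₁₀(d/10 pc)
29.61 − (9.8) = 19.81 = 5 log₁₀(d/10)
d = 10 × 10^(19.81/5) = 10 × 10^3.962 = 9.162×10^4 pc.

9.16×10^4 pc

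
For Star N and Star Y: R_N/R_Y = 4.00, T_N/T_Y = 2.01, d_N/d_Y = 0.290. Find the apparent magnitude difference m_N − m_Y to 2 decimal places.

L_N/L_Y = (4.00)²(2.01)⁴ = 261.2.
F_N/F_Y = (L_N/L_Y)/(d_N/d_Y)² = 261.2/0.08410 = 3105.
m_N − m_Y = −2.5 log₁₀(3105) = -8.73.

-8.73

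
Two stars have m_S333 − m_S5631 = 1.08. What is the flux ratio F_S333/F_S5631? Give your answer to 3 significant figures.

0.370

F_S333/F_S5631 = 10^(−(m_S333 − m_S5631)/2.5) = 10^(-1.08/2.5) = 10^-0.432 = 0.3698.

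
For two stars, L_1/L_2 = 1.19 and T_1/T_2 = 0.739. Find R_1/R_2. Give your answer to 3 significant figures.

2.00

L ∝ R²T⁴ gives R ∝ √L / T², so
R_1/R_2 = √(1.19) / (0.739)² = 1.091 / 0.5461 = 1.997.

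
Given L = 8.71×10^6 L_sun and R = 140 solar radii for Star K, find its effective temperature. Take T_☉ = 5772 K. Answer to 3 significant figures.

2.65×10^4 K

T/T_☉ = (L/L_☉)^(1/4) / (R/R_☉)^(1/2)
T = 5772 × (8.71×10^6)^(1/4) / √(140) = 5772 × 54.33 / 11.83 = 2.650×10^4 K.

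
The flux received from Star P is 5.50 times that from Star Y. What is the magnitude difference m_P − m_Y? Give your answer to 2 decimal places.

m_P − m_Y = −2.5 log₁₀(F_P/F_Y) = −2.5 log₁₀(5.50) = −2.5 × (0.740) = -1.851.

-1.85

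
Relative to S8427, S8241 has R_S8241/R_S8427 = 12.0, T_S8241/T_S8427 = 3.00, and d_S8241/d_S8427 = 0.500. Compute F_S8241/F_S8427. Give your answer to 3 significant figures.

4.67×10^4

L_S8241/L_S8427 = (R_S8241/R_S8427)²(T_S8241/T_S8427)⁴ = (12.0)² × (3.00)⁴ = 1.166×10^4.
F_S8241/F_S8427 = (L_S8241/L_S8427)/(d_S8241/d_S8427)² = 1.166×10^4 / (0.500)² = 4.666×10^4.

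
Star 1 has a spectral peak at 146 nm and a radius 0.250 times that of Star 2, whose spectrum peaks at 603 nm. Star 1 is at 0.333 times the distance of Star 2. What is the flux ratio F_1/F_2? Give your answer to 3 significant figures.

164

Wien's law: T_1/T_2 = λ_2/λ_1 = 603/146 = 4.130.
L_1/L_2 = (R_1/R_2)²(T_1/T_2)⁴ = (0.250)²(4.130)⁴ = 18.19.
F_1/F_2 = (L_1/L_2)/(d_1/d_2)² = 18.19/(0.333)² = 164.0.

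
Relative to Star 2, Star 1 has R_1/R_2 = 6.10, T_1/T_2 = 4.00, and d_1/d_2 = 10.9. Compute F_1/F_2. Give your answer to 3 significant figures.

L_1/L_2 = (R_1/R_2)²(T_1/T_2)⁴ = (6.10)² × (4.00)⁴ = 9526.
F_1/F_2 = (L_1/L_2)/(d_1/d_2)² = 9526 / (10.9)² = 80.18.

80.2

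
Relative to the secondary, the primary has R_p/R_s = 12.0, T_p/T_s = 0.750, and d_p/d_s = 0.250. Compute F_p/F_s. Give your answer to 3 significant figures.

L_p/L_s = (R_p/R_s)²(T_p/T_s)⁴ = (12.0)² × (0.750)⁴ = 45.56.
F_p/F_s = (L_p/L_s)/(d_p/d_s)² = 45.56 / (0.250)² = 729.0.

729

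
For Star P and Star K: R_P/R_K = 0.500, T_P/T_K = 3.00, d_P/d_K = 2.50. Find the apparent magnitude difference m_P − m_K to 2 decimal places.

-1.28

L_P/L_K = (0.500)²(3.00)⁴ = 20.25.
F_P/F_K = (L_P/L_K)/(d_P/d_K)² = 20.25/6.250 = 3.240.
m_P − m_K = −2.5 log₁₀(3.240) = -1.28.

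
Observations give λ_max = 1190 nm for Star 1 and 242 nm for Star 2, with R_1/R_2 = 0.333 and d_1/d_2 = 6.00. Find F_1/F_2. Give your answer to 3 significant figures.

5.27×10^-6

Wien's law: T_1/T_2 = λ_2/λ_1 = 242/1190 = 0.2034.
L_1/L_2 = (R_1/R_2)²(T_1/T_2)⁴ = (0.333)²(0.2034)⁴ = 1.897×10^-4.
F_1/F_2 = (L_1/L_2)/(d_1/d_2)² = 1.897×10^-4/(6.00)² = 5.268×10^-6.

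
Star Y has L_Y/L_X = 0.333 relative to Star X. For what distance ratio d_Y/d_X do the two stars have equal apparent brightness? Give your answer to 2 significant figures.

0.58

Equal flux requires L_Y/d_Y² = L_X/d_X², so d_Y/d_X = √(L_Y/L_X)
= √(0.333) = 0.5771.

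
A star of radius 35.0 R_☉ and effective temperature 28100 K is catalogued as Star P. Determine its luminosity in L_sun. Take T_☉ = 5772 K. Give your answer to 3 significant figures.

6.88×10^5 L_sun

L/L_☉ = (R/R_☉)² (T/T_☉)⁴ = (35.0)² × (28100/5772)⁴
       = 1225 × (4.868)⁴ = 1225 × 561.7 = 6.881×10^5.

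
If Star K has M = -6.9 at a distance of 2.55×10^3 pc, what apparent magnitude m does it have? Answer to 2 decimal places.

m = M + 5 log₁₀(d/10 pc) = -6.9 + 5 log₁₀(2.55×10^3/10)
  = -6.9 + 5 × 2.407 = -6.9 + 12.03 = 5.13.

5.13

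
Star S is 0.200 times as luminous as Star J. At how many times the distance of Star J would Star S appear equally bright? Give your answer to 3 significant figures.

Equal flux requires L_S/d_S² = L_J/d_J², so d_S/d_J = √(L_S/L_J)
= √(0.200) = 0.4472.

0.447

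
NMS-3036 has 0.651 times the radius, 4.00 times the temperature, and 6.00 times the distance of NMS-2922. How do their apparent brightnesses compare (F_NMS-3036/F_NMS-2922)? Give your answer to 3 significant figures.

3.01

L_NMS-3036/L_NMS-2922 = (R_NMS-3036/R_NMS-2922)²(T_NMS-3036/T_NMS-2922)⁴ = (0.651)² × (4.00)⁴ = 108.5.
F_NMS-3036/F_NMS-2922 = (L_NMS-3036/L_NMS-2922)/(d_NMS-3036/d_NMS-2922)² = 108.5 / (6.00)² = 3.014.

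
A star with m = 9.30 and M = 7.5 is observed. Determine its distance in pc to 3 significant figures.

m − M = 5 log₁₀(d/10 pc)
9.30 − (7.5) = 1.80 = 5 log₁₀(d/10)
d = 10 × 10^(1.80/5) = 10 × 10^0.360 = 22.91 pc.

22.9 pc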